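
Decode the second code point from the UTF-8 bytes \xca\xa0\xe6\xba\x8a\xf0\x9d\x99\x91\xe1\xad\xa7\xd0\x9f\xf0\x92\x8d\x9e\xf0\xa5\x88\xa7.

Offset 0: leading byte 0xCA = 11001010 → 2-byte char #1 = CA A0.
Offset 2: leading byte 0xE6 = 11100110 → 3-byte char #2 = E6 BA 8A.
Leading byte 0xE6 = 11100110 matches 1110xxxx → 3-byte sequence.
Byte 1: 0xE6 = 11100110, payload 0110 (4 bits).
Byte 2: 0xBA = 10111010 (10xxxxxx ✓), payload 111010.
Byte 3: 0x8A = 10001010 (10xxxxxx ✓), payload 001010.
Concatenate: 0110111010001010 = 0x6E8A (16 bits → U+6E8A).

U+6E8A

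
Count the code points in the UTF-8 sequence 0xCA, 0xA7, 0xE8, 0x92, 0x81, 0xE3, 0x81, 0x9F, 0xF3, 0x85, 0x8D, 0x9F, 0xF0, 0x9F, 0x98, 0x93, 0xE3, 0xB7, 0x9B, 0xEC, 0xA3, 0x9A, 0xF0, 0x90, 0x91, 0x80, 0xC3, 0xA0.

Byte at offset 0: 0xCA = 11001010 → 2-byte char (#1). Advance 2.
Byte at offset 2: 0xE8 = 11101000 → 3-byte char (#2). Advance 3.
Byte at offset 5: 0xE3 = 11100011 → 3-byte char (#3). Advance 3.
Byte at offset 8: 0xF3 = 11110011 → 4-byte char (#4). Advance 4.
Byte at offset 12: 0xF0 = 11110000 → 4-byte char (#5). Advance 4.
Byte at offset 16: 0xE3 = 11100011 → 3-byte char (#6). Advance 3.
Byte at offset 19: 0xEC = 11101100 → 3-byte char (#7). Advance 3.
Byte at offset 22: 0xF0 = 11110000 → 4-byte char (#8). Advance 4.
Byte at offset 26: 0xC3 = 11000011 → 2-byte char (#9). Advance 2.
Reached end at offset 28 after 9 code points.

9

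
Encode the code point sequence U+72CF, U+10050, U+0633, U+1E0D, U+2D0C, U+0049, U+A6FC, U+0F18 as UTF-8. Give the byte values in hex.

U+72CF: 3-byte form → E7 8B 8F.
U+10050: 4-byte form → F0 90 81 90.
U+0633: 2-byte form → D8 B3.
U+1E0D: 3-byte form → E1 B8 8D.
U+2D0C: 3-byte form → E2 B4 8C.
U+0049: 1-byte form → 49.
U+A6FC: 3-byte form → EA 9B BC.
U+0F18: 3-byte form → E0 BC 98.
Concatenated (22 bytes): E7 8B 8F F0 90 81 90 D8 B3 E1 B8 8D E2 B4 8C 49 EA 9B BC E0 BC 98.

E7 8B 8F F0 90 81 90 D8 B3 E1 B8 8D E2 B4 8C 49 EA 9B BC E0 BC 98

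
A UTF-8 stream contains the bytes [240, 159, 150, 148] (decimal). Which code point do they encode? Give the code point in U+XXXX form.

Leading byte 0xF0 = 11110000 matches 11110xxx → 4-byte sequence.
Byte 1: 0xF0 = 11110000, payload 000 (3 bits).
Byte 2: 0x9F = 10011111 (10xxxxxx ✓), payload 011111.
Byte 3: 0x96 = 10010110 (10xxxxxx ✓), payload 010110.
Byte 4: 0x94 = 10010100 (10xxxxxx ✓), payload 010100.
Concatenate: 000011111010110010100 = 0x1F594 (21 bits → U+1F594).

U+1F594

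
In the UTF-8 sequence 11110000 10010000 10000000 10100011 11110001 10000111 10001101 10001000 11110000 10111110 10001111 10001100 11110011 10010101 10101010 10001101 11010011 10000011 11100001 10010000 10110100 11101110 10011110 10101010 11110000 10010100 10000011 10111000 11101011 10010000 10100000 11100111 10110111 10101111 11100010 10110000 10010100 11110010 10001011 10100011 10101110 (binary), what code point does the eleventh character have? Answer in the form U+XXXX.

U+2C14

Offset 0: leading byte 0xF0 = 11110000 → 4-byte char #1 = F0 90 80 A3.
Offset 4: leading byte 0xF1 = 11110001 → 4-byte char #2 = F1 87 8D 88.
Offset 8: leading byte 0xF0 = 11110000 → 4-byte char #3 = F0 BE 8F 8C.
Offset 12: leading byte 0xF3 = 11110011 → 4-byte char #4 = F3 95 AA 8D.
Offset 16: leading byte 0xD3 = 11010011 → 2-byte char #5 = D3 83.
Offset 18: leading byte 0xE1 = 11100001 → 3-byte char #6 = E1 90 B4.
Offset 21: leading byte 0xEE = 11101110 → 3-byte char #7 = EE 9E AA.
Offset 24: leading byte 0xF0 = 11110000 → 4-byte char #8 = F0 94 83 B8.
Offset 28: leading byte 0xEB = 11101011 → 3-byte char #9 = EB 90 A0.
Offset 31: leading byte 0xE7 = 11100111 → 3-byte char #10 = E7 B7 AF.
Offset 34: leading byte 0xE2 = 11100010 → 3-byte char #11 = E2 B0 94.
Leading byte 0xE2 = 11100010 matches 1110xxxx → 3-byte sequence.
Byte 1: 0xE2 = 11100010, payload 0010 (4 bits).
Byte 2: 0xB0 = 10110000 (10xxxxxx ✓), payload 110000.
Byte 3: 0x94 = 10010100 (10xxxxxx ✓), payload 010100.
Concatenate: 0010110000010100 = 0x2C14 (16 bits → U+2C14).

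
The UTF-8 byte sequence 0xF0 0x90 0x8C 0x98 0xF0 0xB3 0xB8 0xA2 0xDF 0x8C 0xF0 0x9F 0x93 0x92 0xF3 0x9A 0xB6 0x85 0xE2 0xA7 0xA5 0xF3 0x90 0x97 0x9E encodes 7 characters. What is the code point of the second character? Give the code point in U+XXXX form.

U+33E22

Offset 0: leading byte 0xF0 = 11110000 → 4-byte char #1 = F0 90 8C 98.
Offset 4: leading byte 0xF0 = 11110000 → 4-byte char #2 = F0 B3 B8 A2.
Leading byte 0xF0 = 11110000 matches 11110xxx → 4-byte sequence.
Byte 1: 0xF0 = 11110000, payload 000 (3 bits).
Byte 2: 0xB3 = 10110011 (10xxxxxx ✓), payload 110011.
Byte 3: 0xB8 = 10111000 (10xxxxxx ✓), payload 111000.
Byte 4: 0xA2 = 10100010 (10xxxxxx ✓), payload 100010.
Concatenate: 000110011111000100010 = 0x33E22 (21 bits → U+33E22).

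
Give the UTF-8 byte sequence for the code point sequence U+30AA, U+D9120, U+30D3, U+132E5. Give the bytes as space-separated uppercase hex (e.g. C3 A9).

E3 82 AA F3 99 84 A0 E3 83 93 F0 93 8B A5

U+30AA: 3-byte form → E3 82 AA.
U+D9120: 4-byte form → F3 99 84 A0.
U+30D3: 3-byte form → E3 83 93.
U+132E5: 4-byte form → F0 93 8B A5.
Concatenated (14 bytes): E3 82 AA F3 99 84 A0 E3 83 93 F0 93 8B A5.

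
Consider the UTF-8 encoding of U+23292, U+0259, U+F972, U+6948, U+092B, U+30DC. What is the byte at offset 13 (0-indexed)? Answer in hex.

0xA4

U+23292 → 4-byte form F0 A3 8A 92 at offsets 0–3.
U+0259 → 2-byte form C9 99 at offsets 4–5.
U+F972 → 3-byte form EF A5 B2 at offsets 6–8.
U+6948 → 3-byte form E6 A5 88 at offsets 9–11.
U+092B → 3-byte form E0 A4 AB at offsets 12–14.
Offset 13 falls in char 5's range; it's byte 2 of E0 A4 AB = 0xA4.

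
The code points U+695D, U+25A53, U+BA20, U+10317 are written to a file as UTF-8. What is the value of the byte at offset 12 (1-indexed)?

1-indexed offset 12 is 0-indexed offset 11.
U+695D → 3-byte form E6 A5 9D at offsets 0–2.
U+25A53 → 4-byte form F0 A5 A9 93 at offsets 3–6.
U+BA20 → 3-byte form EB A8 A0 at offsets 7–9.
U+10317 → 4-byte form F0 90 8C 97 at offsets 10–13.
Offset 11 falls in char 4's range; it's byte 2 of F0 90 8C 97 = 0x90.

0x90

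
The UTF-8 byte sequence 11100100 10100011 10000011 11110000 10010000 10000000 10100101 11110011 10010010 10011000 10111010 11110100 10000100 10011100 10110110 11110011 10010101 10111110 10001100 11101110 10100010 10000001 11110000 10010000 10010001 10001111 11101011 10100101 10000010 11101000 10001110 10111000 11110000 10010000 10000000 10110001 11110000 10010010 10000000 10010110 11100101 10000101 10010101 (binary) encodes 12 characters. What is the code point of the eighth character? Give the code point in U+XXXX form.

U+B942

Offset 0: leading byte 0xE4 = 11100100 → 3-byte char #1 = E4 A3 83.
Offset 3: leading byte 0xF0 = 11110000 → 4-byte char #2 = F0 90 80 A5.
Offset 7: leading byte 0xF3 = 11110011 → 4-byte char #3 = F3 92 98 BA.
Offset 11: leading byte 0xF4 = 11110100 → 4-byte char #4 = F4 84 9C B6.
Offset 15: leading byte 0xF3 = 11110011 → 4-byte char #5 = F3 95 BE 8C.
Offset 19: leading byte 0xEE = 11101110 → 3-byte char #6 = EE A2 81.
Offset 22: leading byte 0xF0 = 11110000 → 4-byte char #7 = F0 90 91 8F.
Offset 26: leading byte 0xEB = 11101011 → 3-byte char #8 = EB A5 82.
Leading byte 0xEB = 11101011 matches 1110xxxx → 3-byte sequence.
Byte 1: 0xEB = 11101011, payload 1011 (4 bits).
Byte 2: 0xA5 = 10100101 (10xxxxxx ✓), payload 100101.
Byte 3: 0x82 = 10000010 (10xxxxxx ✓), payload 000010.
Concatenate: 1011100101000010 = 0xB942 (16 bits → U+B942).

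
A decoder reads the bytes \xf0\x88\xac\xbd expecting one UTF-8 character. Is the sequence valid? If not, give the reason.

invalid (overlong encoding)

Leading byte 0xF0 = 11110000 → 4-byte form.
Continuation bytes all match 10xxxxxx. Payload decodes to 0x8B3D.
But 0x8B3D < 0x10000, the minimum for a 4-byte sequence — this is an overlong encoding.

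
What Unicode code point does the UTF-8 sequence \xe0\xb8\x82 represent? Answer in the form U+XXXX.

Leading byte 0xE0 = 11100000 matches 1110xxxx → 3-byte sequence.
Byte 1: 0xE0 = 11100000, payload 0000 (4 bits).
Byte 2: 0xB8 = 10111000 (10xxxxxx ✓), payload 111000.
Byte 3: 0x82 = 10000010 (10xxxxxx ✓), payload 000010.
Concatenate: 0000111000000010 = 0xE02 (16 bits → U+0E02).

U+0E02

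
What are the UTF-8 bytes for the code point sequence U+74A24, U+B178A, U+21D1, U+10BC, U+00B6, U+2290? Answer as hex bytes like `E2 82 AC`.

U+74A24: 4-byte form → F1 B4 A8 A4.
U+B178A: 4-byte form → F2 B1 9E 8A.
U+21D1: 3-byte form → E2 87 91.
U+10BC: 3-byte form → E1 82 BC.
U+00B6: 2-byte form → C2 B6.
U+2290: 3-byte form → E2 8A 90.
Concatenated (19 bytes): F1 B4 A8 A4 F2 B1 9E 8A E2 87 91 E1 82 BC C2 B6 E2 8A 90.

F1 B4 A8 A4 F2 B1 9E 8A E2 87 91 E1 82 BC C2 B6 E2 8A 90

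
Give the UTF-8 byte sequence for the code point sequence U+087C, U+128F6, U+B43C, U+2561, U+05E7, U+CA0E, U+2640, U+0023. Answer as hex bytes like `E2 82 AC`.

U+087C: 3-byte form → E0 A1 BC.
U+128F6: 4-byte form → F0 92 A3 B6.
U+B43C: 3-byte form → EB 90 BC.
U+2561: 3-byte form → E2 95 A1.
U+05E7: 2-byte form → D7 A7.
U+CA0E: 3-byte form → EC A8 8E.
U+2640: 3-byte form → E2 99 80.
U+0023: 1-byte form → 23.
Concatenated (22 bytes): E0 A1 BC F0 92 A3 B6 EB 90 BC E2 95 A1 D7 A7 EC A8 8E E2 99 80 23.

E0 A1 BC F0 92 A3 B6 EB 90 BC E2 95 A1 D7 A7 EC A8 8E E2 99 80 23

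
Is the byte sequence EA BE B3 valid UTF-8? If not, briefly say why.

Leading byte 0xEA = 11101010 → 3-byte form.
Continuation bytes 0xBE=10111110, 0xB3=10110011 all match 10xxxxxx.
Decoded value 0xAFB3 is ≥ 0x800 (shortest form) and not a surrogate.

valid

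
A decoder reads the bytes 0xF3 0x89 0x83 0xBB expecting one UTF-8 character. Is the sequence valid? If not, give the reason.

Leading byte 0xF3 = 11110011 → 4-byte form.
Continuation bytes 0x89=10001001, 0x83=10000011, 0xBB=10111011 all match 10xxxxxx.
Decoded value 0xC90FB is ≥ 0x10000 (shortest form) and not a surrogate.

valid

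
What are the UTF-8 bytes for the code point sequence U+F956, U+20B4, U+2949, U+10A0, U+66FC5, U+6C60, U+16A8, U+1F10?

U+F956: 3-byte form → EF A5 96.
U+20B4: 3-byte form → E2 82 B4.
U+2949: 3-byte form → E2 A5 89.
U+10A0: 3-byte form → E1 82 A0.
U+66FC5: 4-byte form → F1 A6 BF 85.
U+6C60: 3-byte form → E6 B1 A0.
U+16A8: 3-byte form → E1 9A A8.
U+1F10: 3-byte form → E1 BC 90.
Concatenated (25 bytes): EF A5 96 E2 82 B4 E2 A5 89 E1 82 A0 F1 A6 BF 85 E6 B1 A0 E1 9A A8 E1 BC 90.

EF A5 96 E2 82 B4 E2 A5 89 E1 82 A0 F1 A6 BF 85 E6 B1 A0 E1 9A A8 E1 BC 90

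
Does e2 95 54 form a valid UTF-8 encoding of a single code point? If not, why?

Leading byte 0xE2 = 11100010 → 3-byte form.
Byte 3 is 0x54 = 01010100, which is not 10xxxxxx — expected a continuation byte.

invalid (non-continuation byte where continuation expected)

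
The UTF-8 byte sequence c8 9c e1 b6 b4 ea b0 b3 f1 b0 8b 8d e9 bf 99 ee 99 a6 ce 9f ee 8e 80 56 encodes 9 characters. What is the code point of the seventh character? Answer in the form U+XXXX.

U+039F

Offset 0: leading byte 0xC8 = 11001000 → 2-byte char #1 = C8 9C.
Offset 2: leading byte 0xE1 = 11100001 → 3-byte char #2 = E1 B6 B4.
Offset 5: leading byte 0xEA = 11101010 → 3-byte char #3 = EA B0 B3.
Offset 8: leading byte 0xF1 = 11110001 → 4-byte char #4 = F1 B0 8B 8D.
Offset 12: leading byte 0xE9 = 11101001 → 3-byte char #5 = E9 BF 99.
Offset 15: leading byte 0xEE = 11101110 → 3-byte char #6 = EE 99 A6.
Offset 18: leading byte 0xCE = 11001110 → 2-byte char #7 = CE 9F.
Leading byte 0xCE = 11001110 matches 110xxxxx → 2-byte sequence.
Byte 1: 0xCE = 11001110, payload 01110 (5 bits).
Byte 2: 0x9F = 10011111 (10xxxxxx ✓), payload 011111.
Concatenate: 01110011111 = 0x39F (11 bits → U+039F).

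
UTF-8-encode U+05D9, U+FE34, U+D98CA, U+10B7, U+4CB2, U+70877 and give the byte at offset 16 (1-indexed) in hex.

1-indexed offset 16 is 0-indexed offset 15.
U+05D9 → 2-byte form D7 99 at offsets 0–1.
U+FE34 → 3-byte form EF B8 B4 at offsets 2–4.
U+D98CA → 4-byte form F3 99 A3 8A at offsets 5–8.
U+10B7 → 3-byte form E1 82 B7 at offsets 9–11.
U+4CB2 → 3-byte form E4 B2 B2 at offsets 12–14.
U+70877 → 4-byte form F1 B0 A1 B7 at offsets 15–18.
Offset 15 falls in char 6's range; it's byte 1 of F1 B0 A1 B7 = 0xF1.

0xF1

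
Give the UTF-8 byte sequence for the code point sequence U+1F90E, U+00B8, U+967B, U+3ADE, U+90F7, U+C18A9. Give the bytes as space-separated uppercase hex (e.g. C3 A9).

F0 9F A4 8E C2 B8 E9 99 BB E3 AB 9E E9 83 B7 F3 81 A2 A9

U+1F90E: 4-byte form → F0 9F A4 8E.
U+00B8: 2-byte form → C2 B8.
U+967B: 3-byte form → E9 99 BB.
U+3ADE: 3-byte form → E3 AB 9E.
U+90F7: 3-byte form → E9 83 B7.
U+C18A9: 4-byte form → F3 81 A2 A9.
Concatenated (19 bytes): F0 9F A4 8E C2 B8 E9 99 BB E3 AB 9E E9 83 B7 F3 81 A2 A9.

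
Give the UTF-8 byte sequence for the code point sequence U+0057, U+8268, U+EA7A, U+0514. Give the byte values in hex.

U+0057: 1-byte form → 57.
U+8268: 3-byte form → E8 89 A8.
U+EA7A: 3-byte form → EE A9 BA.
U+0514: 2-byte form → D4 94.
Concatenated (9 bytes): 57 E8 89 A8 EE A9 BA D4 94.

57 E8 89 A8 EE A9 BA D4 94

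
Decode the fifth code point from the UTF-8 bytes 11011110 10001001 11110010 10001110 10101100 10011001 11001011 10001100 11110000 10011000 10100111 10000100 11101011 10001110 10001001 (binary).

U+B389

Offset 0: leading byte 0xDE = 11011110 → 2-byte char #1 = DE 89.
Offset 2: leading byte 0xF2 = 11110010 → 4-byte char #2 = F2 8E AC 99.
Offset 6: leading byte 0xCB = 11001011 → 2-byte char #3 = CB 8C.
Offset 8: leading byte 0xF0 = 11110000 → 4-byte char #4 = F0 98 A7 84.
Offset 12: leading byte 0xEB = 11101011 → 3-byte char #5 = EB 8E 89.
Leading byte 0xEB = 11101011 matches 1110xxxx → 3-byte sequence.
Byte 1: 0xEB = 11101011, payload 1011 (4 bits).
Byte 2: 0x8E = 10001110 (10xxxxxx ✓), payload 001110.
Byte 3: 0x89 = 10001001 (10xxxxxx ✓), payload 001001.
Concatenate: 1011001110001001 = 0xB389 (16 bits → U+B389).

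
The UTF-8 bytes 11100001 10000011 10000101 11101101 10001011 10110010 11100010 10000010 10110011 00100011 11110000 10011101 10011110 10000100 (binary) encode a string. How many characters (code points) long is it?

Byte at offset 0: 0xE1 = 11100001 → 3-byte char (#1). Advance 3.
Byte at offset 3: 0xED = 11101101 → 3-byte char (#2). Advance 3.
Byte at offset 6: 0xE2 = 11100010 → 3-byte char (#3). Advance 3.
Byte at offset 9: 0x23 = 00100011 → 1-byte char (#4). Advance 1.
Byte at offset 10: 0xF0 = 11110000 → 4-byte char (#5). Advance 4.
Reached end at offset 14 after 5 code points.

5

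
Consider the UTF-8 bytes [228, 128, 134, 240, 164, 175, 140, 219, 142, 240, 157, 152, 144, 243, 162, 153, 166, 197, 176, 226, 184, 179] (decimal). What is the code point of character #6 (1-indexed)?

Offset 0: leading byte 0xE4 = 11100100 → 3-byte char #1 = E4 80 86.
Offset 3: leading byte 0xF0 = 11110000 → 4-byte char #2 = F0 A4 AF 8C.
Offset 7: leading byte 0xDB = 11011011 → 2-byte char #3 = DB 8E.
Offset 9: leading byte 0xF0 = 11110000 → 4-byte char #4 = F0 9D 98 90.
Offset 13: leading byte 0xF3 = 11110011 → 4-byte char #5 = F3 A2 99 A6.
Offset 17: leading byte 0xC5 = 11000101 → 2-byte char #6 = C5 B0.
Leading byte 0xC5 = 11000101 matches 110xxxxx → 2-byte sequence.
Byte 1: 0xC5 = 11000101, payload 00101 (5 bits).
Byte 2: 0xB0 = 10110000 (10xxxxxx ✓), payload 110000.
Concatenate: 00101110000 = 0x170 (11 bits → U+0170).

U+0170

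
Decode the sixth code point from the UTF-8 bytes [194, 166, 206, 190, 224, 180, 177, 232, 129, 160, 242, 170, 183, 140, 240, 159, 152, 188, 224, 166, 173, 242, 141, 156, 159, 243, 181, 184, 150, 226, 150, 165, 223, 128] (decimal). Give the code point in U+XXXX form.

U+1F63C

Offset 0: leading byte 0xC2 = 11000010 → 2-byte char #1 = C2 A6.
Offset 2: leading byte 0xCE = 11001110 → 2-byte char #2 = CE BE.
Offset 4: leading byte 0xE0 = 11100000 → 3-byte char #3 = E0 B4 B1.
Offset 7: leading byte 0xE8 = 11101000 → 3-byte char #4 = E8 81 A0.
Offset 10: leading byte 0xF2 = 11110010 → 4-byte char #5 = F2 AA B7 8C.
Offset 14: leading byte 0xF0 = 11110000 → 4-byte char #6 = F0 9F 98 BC.
Leading byte 0xF0 = 11110000 matches 11110xxx → 4-byte sequence.
Byte 1: 0xF0 = 11110000, payload 000 (3 bits).
Byte 2: 0x9F = 10011111 (10xxxxxx ✓), payload 011111.
Byte 3: 0x98 = 10011000 (10xxxxxx ✓), payload 011000.
Byte 4: 0xBC = 10111100 (10xxxxxx ✓), payload 111100.
Concatenate: 000011111011000111100 = 0x1F63C (21 bits → U+1F63C).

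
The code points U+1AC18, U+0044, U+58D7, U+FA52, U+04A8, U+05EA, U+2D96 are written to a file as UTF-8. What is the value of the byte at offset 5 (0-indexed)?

U+1AC18 → 4-byte form F0 9A B0 98 at offsets 0–3.
U+0044 → 1-byte form 44 at offsets 4–4.
U+58D7 → 3-byte form E5 A3 97 at offsets 5–7.
Offset 5 falls in char 3's range; it's byte 1 of E5 A3 97 = 0xE5.

0xE5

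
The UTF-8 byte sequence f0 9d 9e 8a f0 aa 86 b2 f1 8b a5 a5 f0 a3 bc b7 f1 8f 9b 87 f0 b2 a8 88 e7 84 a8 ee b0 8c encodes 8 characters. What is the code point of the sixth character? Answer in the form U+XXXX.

U+32A08

Offset 0: leading byte 0xF0 = 11110000 → 4-byte char #1 = F0 9D 9E 8A.
Offset 4: leading byte 0xF0 = 11110000 → 4-byte char #2 = F0 AA 86 B2.
Offset 8: leading byte 0xF1 = 11110001 → 4-byte char #3 = F1 8B A5 A5.
Offset 12: leading byte 0xF0 = 11110000 → 4-byte char #4 = F0 A3 BC B7.
Offset 16: leading byte 0xF1 = 11110001 → 4-byte char #5 = F1 8F 9B 87.
Offset 20: leading byte 0xF0 = 11110000 → 4-byte char #6 = F0 B2 A8 88.
Leading byte 0xF0 = 11110000 matches 11110xxx → 4-byte sequence.
Byte 1: 0xF0 = 11110000, payload 000 (3 bits).
Byte 2: 0xB2 = 10110010 (10xxxxxx ✓), payload 110010.
Byte 3: 0xA8 = 10101000 (10xxxxxx ✓), payload 101000.
Byte 4: 0x88 = 10001000 (10xxxxxx ✓), payload 001000.
Concatenate: 000110010101000001000 = 0x32A08 (21 bits → U+32A08).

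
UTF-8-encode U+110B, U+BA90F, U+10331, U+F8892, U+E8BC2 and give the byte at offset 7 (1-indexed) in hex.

1-indexed offset 7 is 0-indexed offset 6.
U+110B → 3-byte form E1 84 8B at offsets 0–2.
U+BA90F → 4-byte form F2 BA A4 8F at offsets 3–6.
Offset 6 falls in char 2's range; it's byte 4 of F2 BA A4 8F = 0x8F.

0x8F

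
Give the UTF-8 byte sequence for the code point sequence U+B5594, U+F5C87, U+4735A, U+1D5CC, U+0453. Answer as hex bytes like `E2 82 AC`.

U+B5594: 4-byte form → F2 B5 96 94.
U+F5C87: 4-byte form → F3 B5 B2 87.
U+4735A: 4-byte form → F1 87 8D 9A.
U+1D5CC: 4-byte form → F0 9D 97 8C.
U+0453: 2-byte form → D1 93.
Concatenated (18 bytes): F2 B5 96 94 F3 B5 B2 87 F1 87 8D 9A F0 9D 97 8C D1 93.

F2 B5 96 94 F3 B5 B2 87 F1 87 8D 9A F0 9D 97 8C D1 93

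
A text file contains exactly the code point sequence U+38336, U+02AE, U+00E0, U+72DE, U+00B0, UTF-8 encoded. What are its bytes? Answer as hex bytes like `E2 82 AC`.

F0 B8 8C B6 CA AE C3 A0 E7 8B 9E C2 B0

U+38336: 4-byte form → F0 B8 8C B6.
U+02AE: 2-byte form → CA AE.
U+00E0: 2-byte form → C3 A0.
U+72DE: 3-byte form → E7 8B 9E.
U+00B0: 2-byte form → C2 B0.
Concatenated (13 bytes): F0 B8 8C B6 CA AE C3 A0 E7 8B 9E C2 B0.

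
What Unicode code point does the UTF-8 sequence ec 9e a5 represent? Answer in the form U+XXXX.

U+C7A5

Leading byte 0xEC = 11101100 matches 1110xxxx → 3-byte sequence.
Byte 1: 0xEC = 11101100, payload 1100 (4 bits).
Byte 2: 0x9E = 10011110 (10xxxxxx ✓), payload 011110.
Byte 3: 0xA5 = 10100101 (10xxxxxx ✓), payload 100101.
Concatenate: 1100011110100101 = 0xC7A5 (16 bits → U+C7A5).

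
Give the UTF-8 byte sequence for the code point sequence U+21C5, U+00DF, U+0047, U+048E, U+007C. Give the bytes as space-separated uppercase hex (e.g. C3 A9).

E2 87 85 C3 9F 47 D2 8E 7C

U+21C5: 3-byte form → E2 87 85.
U+00DF: 2-byte form → C3 9F.
U+0047: 1-byte form → 47.
U+048E: 2-byte form → D2 8E.
U+007C: 1-byte form → 7C.
Concatenated (9 bytes): E2 87 85 C3 9F 47 D2 8E 7C.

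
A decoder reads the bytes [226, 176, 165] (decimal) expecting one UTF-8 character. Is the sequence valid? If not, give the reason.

valid

Leading byte 0xE2 = 11100010 → 3-byte form.
Continuation bytes 0xB0=10110000, 0xA5=10100101 all match 10xxxxxx.
Decoded value 0x2C25 is ≥ 0x800 (shortest form) and not a surrogate.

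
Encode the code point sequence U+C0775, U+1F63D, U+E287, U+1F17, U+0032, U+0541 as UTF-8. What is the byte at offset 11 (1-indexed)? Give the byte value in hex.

0x87

1-indexed offset 11 is 0-indexed offset 10.
U+C0775 → 4-byte form F3 80 9D B5 at offsets 0–3.
U+1F63D → 4-byte form F0 9F 98 BD at offsets 4–7.
U+E287 → 3-byte form EE 8A 87 at offsets 8–10.
Offset 10 falls in char 3's range; it's byte 3 of EE 8A 87 = 0x87.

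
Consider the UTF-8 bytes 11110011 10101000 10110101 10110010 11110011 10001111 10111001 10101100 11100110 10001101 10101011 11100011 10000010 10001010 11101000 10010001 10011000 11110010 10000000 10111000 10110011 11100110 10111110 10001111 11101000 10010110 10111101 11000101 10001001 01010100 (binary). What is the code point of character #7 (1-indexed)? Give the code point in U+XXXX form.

Offset 0: leading byte 0xF3 = 11110011 → 4-byte char #1 = F3 A8 B5 B2.
Offset 4: leading byte 0xF3 = 11110011 → 4-byte char #2 = F3 8F B9 AC.
Offset 8: leading byte 0xE6 = 11100110 → 3-byte char #3 = E6 8D AB.
Offset 11: leading byte 0xE3 = 11100011 → 3-byte char #4 = E3 82 8A.
Offset 14: leading byte 0xE8 = 11101000 → 3-byte char #5 = E8 91 98.
Offset 17: leading byte 0xF2 = 11110010 → 4-byte char #6 = F2 80 B8 B3.
Offset 21: leading byte 0xE6 = 11100110 → 3-byte char #7 = E6 BE 8F.
Leading byte 0xE6 = 11100110 matches 1110xxxx → 3-byte sequence.
Byte 1: 0xE6 = 11100110, payload 0110 (4 bits).
Byte 2: 0xBE = 10111110 (10xxxxxx ✓), payload 111110.
Byte 3: 0x8F = 10001111 (10xxxxxx ✓), payload 001111.
Concatenate: 0110111110001111 = 0x6F8F (16 bits → U+6F8F).

U+6F8F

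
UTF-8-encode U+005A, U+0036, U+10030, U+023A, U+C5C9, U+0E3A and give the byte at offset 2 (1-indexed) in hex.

1-indexed offset 2 is 0-indexed offset 1.
U+005A → 1-byte form 5A at offsets 0–0.
U+0036 → 1-byte form 36 at offsets 1–1.
Offset 1 falls in char 2's range; it's byte 1 of 36 = 0x36.

0x36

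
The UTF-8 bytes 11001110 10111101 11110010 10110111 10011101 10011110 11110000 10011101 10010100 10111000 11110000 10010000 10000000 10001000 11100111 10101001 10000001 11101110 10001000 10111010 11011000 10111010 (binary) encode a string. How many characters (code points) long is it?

Byte at offset 0: 0xCE = 11001110 → 2-byte char (#1). Advance 2.
Byte at offset 2: 0xF2 = 11110010 → 4-byte char (#2). Advance 4.
Byte at offset 6: 0xF0 = 11110000 → 4-byte char (#3). Advance 4.
Byte at offset 10: 0xF0 = 11110000 → 4-byte char (#4). Advance 4.
Byte at offset 14: 0xE7 = 11100111 → 3-byte char (#5). Advance 3.
Byte at offset 17: 0xEE = 11101110 → 3-byte char (#6). Advance 3.
Byte at offset 20: 0xD8 = 11011000 → 2-byte char (#7). Advance 2.
Reached end at offset 22 after 7 code points.

7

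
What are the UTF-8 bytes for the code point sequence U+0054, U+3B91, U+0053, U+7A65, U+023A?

U+0054: 1-byte form → 54.
U+3B91: 3-byte form → E3 AE 91.
U+0053: 1-byte form → 53.
U+7A65: 3-byte form → E7 A9 A5.
U+023A: 2-byte form → C8 BA.
Concatenated (10 bytes): 54 E3 AE 91 53 E7 A9 A5 C8 BA.

54 E3 AE 91 53 E7 A9 A5 C8 BA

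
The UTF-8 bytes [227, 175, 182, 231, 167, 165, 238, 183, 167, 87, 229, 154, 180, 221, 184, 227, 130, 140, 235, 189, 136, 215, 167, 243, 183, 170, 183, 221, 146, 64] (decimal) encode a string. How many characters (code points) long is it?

Byte at offset 0: 0xE3 = 11100011 → 3-byte char (#1). Advance 3.
Byte at offset 3: 0xE7 = 11100111 → 3-byte char (#2). Advance 3.
Byte at offset 6: 0xEE = 11101110 → 3-byte char (#3). Advance 3.
Byte at offset 9: 0x57 = 01010111 → 1-byte char (#4). Advance 1.
Byte at offset 10: 0xE5 = 11100101 → 3-byte char (#5). Advance 3.
Byte at offset 13: 0xDD = 11011101 → 2-byte char (#6). Advance 2.
Byte at offset 15: 0xE3 = 11100011 → 3-byte char (#7). Advance 3.
Byte at offset 18: 0xEB = 11101011 → 3-byte char (#8). Advance 3.
Byte at offset 21: 0xD7 = 11010111 → 2-byte char (#9). Advance 2.
Byte at offset 23: 0xF3 = 11110011 → 4-byte char (#10). Advance 4.
Byte at offset 27: 0xDD = 11011101 → 2-byte char (#11). Advance 2.
Byte at offset 29: 0x40 = 01000000 → 1-byte char (#12). Advance 1.
Reached end at offset 30 after 12 code points.

12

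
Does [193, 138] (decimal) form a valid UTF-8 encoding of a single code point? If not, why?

Leading byte 0xC1 = 11000001 → 2-byte form.
Continuation bytes all match 10xxxxxx. Payload decodes to 0x4A.
But 0x4A < 0x80, the minimum for a 2-byte sequence — this is an overlong encoding.

invalid (overlong encoding)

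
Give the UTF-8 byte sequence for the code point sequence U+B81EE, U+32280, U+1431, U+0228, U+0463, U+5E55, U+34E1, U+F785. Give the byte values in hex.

F2 B8 87 AE F0 B2 8A 80 E1 90 B1 C8 A8 D1 A3 E5 B9 95 E3 93 A1 EF 9E 85

U+B81EE: 4-byte form → F2 B8 87 AE.
U+32280: 4-byte form → F0 B2 8A 80.
U+1431: 3-byte form → E1 90 B1.
U+0228: 2-byte form → C8 A8.
U+0463: 2-byte form → D1 A3.
U+5E55: 3-byte form → E5 B9 95.
U+34E1: 3-byte form → E3 93 A1.
U+F785: 3-byte form → EF 9E 85.
Concatenated (24 bytes): F2 B8 87 AE F0 B2 8A 80 E1 90 B1 C8 A8 D1 A3 E5 B9 95 E3 93 A1 EF 9E 85.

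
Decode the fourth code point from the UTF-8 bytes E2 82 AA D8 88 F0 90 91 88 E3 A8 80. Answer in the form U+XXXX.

Offset 0: leading byte 0xE2 = 11100010 → 3-byte char #1 = E2 82 AA.
Offset 3: leading byte 0xD8 = 11011000 → 2-byte char #2 = D8 88.
Offset 5: leading byte 0xF0 = 11110000 → 4-byte char #3 = F0 90 91 88.
Offset 9: leading byte 0xE3 = 11100011 → 3-byte char #4 = E3 A8 80.
Leading byte 0xE3 = 11100011 matches 1110xxxx → 3-byte sequence.
Byte 1: 0xE3 = 11100011, payload 0011 (4 bits).
Byte 2: 0xA8 = 10101000 (10xxxxxx ✓), payload 101000.
Byte 3: 0x80 = 10000000 (10xxxxxx ✓), payload 000000.
Concatenate: 0011101000000000 = 0x3A00 (16 bits → U+3A00).

U+3A00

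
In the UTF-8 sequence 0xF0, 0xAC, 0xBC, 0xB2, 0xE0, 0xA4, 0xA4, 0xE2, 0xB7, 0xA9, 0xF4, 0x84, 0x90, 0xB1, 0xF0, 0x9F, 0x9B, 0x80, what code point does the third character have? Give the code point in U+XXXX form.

U+2DE9

Offset 0: leading byte 0xF0 = 11110000 → 4-byte char #1 = F0 AC BC B2.
Offset 4: leading byte 0xE0 = 11100000 → 3-byte char #2 = E0 A4 A4.
Offset 7: leading byte 0xE2 = 11100010 → 3-byte char #3 = E2 B7 A9.
Leading byte 0xE2 = 11100010 matches 1110xxxx → 3-byte sequence.
Byte 1: 0xE2 = 11100010, payload 0010 (4 bits).
Byte 2: 0xB7 = 10110111 (10xxxxxx ✓), payload 110111.
Byte 3: 0xA9 = 10101001 (10xxxxxx ✓), payload 101001.
Concatenate: 0010110111101001 = 0x2DE9 (16 bits → U+2DE9).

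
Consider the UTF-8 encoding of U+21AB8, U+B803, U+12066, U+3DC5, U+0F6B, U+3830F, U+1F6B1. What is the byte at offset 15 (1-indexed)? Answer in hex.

1-indexed offset 15 is 0-indexed offset 14.
U+21AB8 → 4-byte form F0 A1 AA B8 at offsets 0–3.
U+B803 → 3-byte form EB A0 83 at offsets 4–6.
U+12066 → 4-byte form F0 92 81 A6 at offsets 7–10.
U+3DC5 → 3-byte form E3 B7 85 at offsets 11–13.
U+0F6B → 3-byte form E0 BD AB at offsets 14–16.
Offset 14 falls in char 5's range; it's byte 1 of E0 BD AB = 0xE0.

0xE0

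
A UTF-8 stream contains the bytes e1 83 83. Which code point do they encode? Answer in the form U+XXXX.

U+10C3

Leading byte 0xE1 = 11100001 matches 1110xxxx → 3-byte sequence.
Byte 1: 0xE1 = 11100001, payload 0001 (4 bits).
Byte 2: 0x83 = 10000011 (10xxxxxx ✓), payload 000011.
Byte 3: 0x83 = 10000011 (10xxxxxx ✓), payload 000011.
Concatenate: 0001000011000011 = 0x10C3 (16 bits → U+10C3).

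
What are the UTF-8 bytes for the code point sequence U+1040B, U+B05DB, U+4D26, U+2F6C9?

F0 90 90 8B F2 B0 97 9B E4 B4 A6 F0 AF 9B 89

U+1040B: 4-byte form → F0 90 90 8B.
U+B05DB: 4-byte form → F2 B0 97 9B.
U+4D26: 3-byte form → E4 B4 A6.
U+2F6C9: 4-byte form → F0 AF 9B 89.
Concatenated (15 bytes): F0 90 90 8B F2 B0 97 9B E4 B4 A6 F0 AF 9B 89.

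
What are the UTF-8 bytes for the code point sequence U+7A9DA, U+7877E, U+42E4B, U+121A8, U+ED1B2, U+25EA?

F1 BA A7 9A F1 B8 9D BE F1 82 B9 8B F0 92 86 A8 F3 AD 86 B2 E2 97 AA

U+7A9DA: 4-byte form → F1 BA A7 9A.
U+7877E: 4-byte form → F1 B8 9D BE.
U+42E4B: 4-byte form → F1 82 B9 8B.
U+121A8: 4-byte form → F0 92 86 A8.
U+ED1B2: 4-byte form → F3 AD 86 B2.
U+25EA: 3-byte form → E2 97 AA.
Concatenated (23 bytes): F1 BA A7 9A F1 B8 9D BE F1 82 B9 8B F0 92 86 A8 F3 AD 86 B2 E2 97 AA.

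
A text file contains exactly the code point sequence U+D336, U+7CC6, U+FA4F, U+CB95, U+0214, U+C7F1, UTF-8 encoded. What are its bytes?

U+D336: 3-byte form → ED 8C B6.
U+7CC6: 3-byte form → E7 B3 86.
U+FA4F: 3-byte form → EF A9 8F.
U+CB95: 3-byte form → EC AE 95.
U+0214: 2-byte form → C8 94.
U+C7F1: 3-byte form → EC 9F B1.
Concatenated (17 bytes): ED 8C B6 E7 B3 86 EF A9 8F EC AE 95 C8 94 EC 9F B1.

ED 8C B6 E7 B3 86 EF A9 8F EC AE 95 C8 94 EC 9F B1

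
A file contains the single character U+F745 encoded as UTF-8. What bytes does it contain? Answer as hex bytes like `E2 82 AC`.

U+F745 = 0xF745 = 63301 decimal. In range U+0800–U+FFFF → 3-byte form: 1110xxxx 10xxxxxx 10xxxxxx.
Binary (16 bits): 1111011101000101.
Split 4+6+6: 1111 | 011101 | 000101.
Byte 1: 11101111 = 0xEF.
Byte 2: 10011101 = 0x9D.
Byte 3: 10000101 = 0x85.

EF 9D 85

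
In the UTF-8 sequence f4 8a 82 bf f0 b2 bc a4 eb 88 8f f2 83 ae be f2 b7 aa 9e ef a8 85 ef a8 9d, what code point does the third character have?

U+B20F

Offset 0: leading byte 0xF4 = 11110100 → 4-byte char #1 = F4 8A 82 BF.
Offset 4: leading byte 0xF0 = 11110000 → 4-byte char #2 = F0 B2 BC A4.
Offset 8: leading byte 0xEB = 11101011 → 3-byte char #3 = EB 88 8F.
Leading byte 0xEB = 11101011 matches 1110xxxx → 3-byte sequence.
Byte 1: 0xEB = 11101011, payload 1011 (4 bits).
Byte 2: 0x88 = 10001000 (10xxxxxx ✓), payload 001000.
Byte 3: 0x8F = 10001111 (10xxxxxx ✓), payload 001111.
Concatenate: 1011001000001111 = 0xB20F (16 bits → U+B20F).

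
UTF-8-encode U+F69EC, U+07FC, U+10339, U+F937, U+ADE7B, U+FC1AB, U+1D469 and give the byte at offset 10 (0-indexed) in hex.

U+F69EC → 4-byte form F3 B6 A7 AC at offsets 0–3.
U+07FC → 2-byte form DF BC at offsets 4–5.
U+10339 → 4-byte form F0 90 8C B9 at offsets 6–9.
U+F937 → 3-byte form EF A4 B7 at offsets 10–12.
Offset 10 falls in char 4's range; it's byte 1 of EF A4 B7 = 0xEF.

0xEF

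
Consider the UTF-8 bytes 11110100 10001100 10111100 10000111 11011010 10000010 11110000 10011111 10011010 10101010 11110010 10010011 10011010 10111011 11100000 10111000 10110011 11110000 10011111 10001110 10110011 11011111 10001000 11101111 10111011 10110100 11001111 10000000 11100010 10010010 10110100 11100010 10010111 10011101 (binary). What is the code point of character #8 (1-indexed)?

Offset 0: leading byte 0xF4 = 11110100 → 4-byte char #1 = F4 8C BC 87.
Offset 4: leading byte 0xDA = 11011010 → 2-byte char #2 = DA 82.
Offset 6: leading byte 0xF0 = 11110000 → 4-byte char #3 = F0 9F 9A AA.
Offset 10: leading byte 0xF2 = 11110010 → 4-byte char #4 = F2 93 9A BB.
Offset 14: leading byte 0xE0 = 11100000 → 3-byte char #5 = E0 B8 B3.
Offset 17: leading byte 0xF0 = 11110000 → 4-byte char #6 = F0 9F 8E B3.
Offset 21: leading byte 0xDF = 11011111 → 2-byte char #7 = DF 88.
Offset 23: leading byte 0xEF = 11101111 → 3-byte char #8 = EF BB B4.
Leading byte 0xEF = 11101111 matches 1110xxxx → 3-byte sequence.
Byte 1: 0xEF = 11101111, payload 1111 (4 bits).
Byte 2: 0xBB = 10111011 (10xxxxxx ✓), payload 111011.
Byte 3: 0xB4 = 10110100 (10xxxxxx ✓), payload 110100.
Concatenate: 1111111011110100 = 0xFEF4 (16 bits → U+FEF4).

U+FEF4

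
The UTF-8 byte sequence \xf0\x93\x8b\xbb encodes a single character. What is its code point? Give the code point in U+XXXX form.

Leading byte 0xF0 = 11110000 matches 11110xxx → 4-byte sequence.
Byte 1: 0xF0 = 11110000, payload 000 (3 bits).
Byte 2: 0x93 = 10010011 (10xxxxxx ✓), payload 010011.
Byte 3: 0x8B = 10001011 (10xxxxxx ✓), payload 001011.
Byte 4: 0xBB = 10111011 (10xxxxxx ✓), payload 111011.
Concatenate: 000010011001011111011 = 0x132FB (21 bits → U+132FB).

U+132FB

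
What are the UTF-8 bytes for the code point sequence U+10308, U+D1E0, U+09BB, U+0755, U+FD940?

U+10308: 4-byte form → F0 90 8C 88.
U+D1E0: 3-byte form → ED 87 A0.
U+09BB: 3-byte form → E0 A6 BB.
U+0755: 2-byte form → DD 95.
U+FD940: 4-byte form → F3 BD A5 80.
Concatenated (16 bytes): F0 90 8C 88 ED 87 A0 E0 A6 BB DD 95 F3 BD A5 80.

F0 90 8C 88 ED 87 A0 E0 A6 BB DD 95 F3 BD A5 80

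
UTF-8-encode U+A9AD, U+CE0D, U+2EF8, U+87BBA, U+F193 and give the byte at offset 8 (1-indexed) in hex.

1-indexed offset 8 is 0-indexed offset 7.
U+A9AD → 3-byte form EA A6 AD at offsets 0–2.
U+CE0D → 3-byte form EC B8 8D at offsets 3–5.
U+2EF8 → 3-byte form E2 BB B8 at offsets 6–8.
Offset 7 falls in char 3's range; it's byte 2 of E2 BB B8 = 0xBB.

0xBB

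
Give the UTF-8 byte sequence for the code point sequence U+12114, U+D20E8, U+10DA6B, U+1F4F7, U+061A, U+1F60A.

U+12114: 4-byte form → F0 92 84 94.
U+D20E8: 4-byte form → F3 92 83 A8.
U+10DA6B: 4-byte form → F4 8D A9 AB.
U+1F4F7: 4-byte form → F0 9F 93 B7.
U+061A: 2-byte form → D8 9A.
U+1F60A: 4-byte form → F0 9F 98 8A.
Concatenated (22 bytes): F0 92 84 94 F3 92 83 A8 F4 8D A9 AB F0 9F 93 B7 D8 9A F0 9F 98 8A.

F0 92 84 94 F3 92 83 A8 F4 8D A9 AB F0 9F 93 B7 D8 9A F0 9F 98 8A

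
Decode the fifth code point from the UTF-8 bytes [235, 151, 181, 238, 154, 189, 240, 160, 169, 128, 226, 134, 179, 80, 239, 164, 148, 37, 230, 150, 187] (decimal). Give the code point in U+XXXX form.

Offset 0: leading byte 0xEB = 11101011 → 3-byte char #1 = EB 97 B5.
Offset 3: leading byte 0xEE = 11101110 → 3-byte char #2 = EE 9A BD.
Offset 6: leading byte 0xF0 = 11110000 → 4-byte char #3 = F0 A0 A9 80.
Offset 10: leading byte 0xE2 = 11100010 → 3-byte char #4 = E2 86 B3.
Offset 13: leading byte 0x50 = 01010000 → 1-byte char #5 = 50.
Leading byte 0x50 = 01010000 matches 0xxxxxxx → 1-byte sequence.
Byte 1: 0x50 = 01010000, payload 1010000 (7 bits).
Concatenate: 1010000 = 0x50 (7 bits → U+0050).

U+0050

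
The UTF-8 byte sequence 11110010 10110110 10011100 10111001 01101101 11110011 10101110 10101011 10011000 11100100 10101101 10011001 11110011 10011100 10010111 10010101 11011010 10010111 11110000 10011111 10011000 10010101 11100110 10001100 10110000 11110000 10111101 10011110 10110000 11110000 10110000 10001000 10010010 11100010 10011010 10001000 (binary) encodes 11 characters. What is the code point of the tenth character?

U+30212

Offset 0: leading byte 0xF2 = 11110010 → 4-byte char #1 = F2 B6 9C B9.
Offset 4: leading byte 0x6D = 01101101 → 1-byte char #2 = 6D.
Offset 5: leading byte 0xF3 = 11110011 → 4-byte char #3 = F3 AE AB 98.
Offset 9: leading byte 0xE4 = 11100100 → 3-byte char #4 = E4 AD 99.
Offset 12: leading byte 0xF3 = 11110011 → 4-byte char #5 = F3 9C 97 95.
Offset 16: leading byte 0xDA = 11011010 → 2-byte char #6 = DA 97.
Offset 18: leading byte 0xF0 = 11110000 → 4-byte char #7 = F0 9F 98 95.
Offset 22: leading byte 0xE6 = 11100110 → 3-byte char #8 = E6 8C B0.
Offset 25: leading byte 0xF0 = 11110000 → 4-byte char #9 = F0 BD 9E B0.
Offset 29: leading byte 0xF0 = 11110000 → 4-byte char #10 = F0 B0 88 92.
Leading byte 0xF0 = 11110000 matches 11110xxx → 4-byte sequence.
Byte 1: 0xF0 = 11110000, payload 000 (3 bits).
Byte 2: 0xB0 = 10110000 (10xxxxxx ✓), payload 110000.
Byte 3: 0x88 = 10001000 (10xxxxxx ✓), payload 001000.
Byte 4: 0x92 = 10010010 (10xxxxxx ✓), payload 010010.
Concatenate: 000110000001000010010 = 0x30212 (21 bits → U+30212).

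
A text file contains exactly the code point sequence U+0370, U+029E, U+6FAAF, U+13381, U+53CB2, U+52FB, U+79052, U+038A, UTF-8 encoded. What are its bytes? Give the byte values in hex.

CD B0 CA 9E F1 AF AA AF F0 93 8E 81 F1 93 B2 B2 E5 8B BB F1 B9 81 92 CE 8A

U+0370: 2-byte form → CD B0.
U+029E: 2-byte form → CA 9E.
U+6FAAF: 4-byte form → F1 AF AA AF.
U+13381: 4-byte form → F0 93 8E 81.
U+53CB2: 4-byte form → F1 93 B2 B2.
U+52FB: 3-byte form → E5 8B BB.
U+79052: 4-byte form → F1 B9 81 92.
U+038A: 2-byte form → CE 8A.
Concatenated (25 bytes): CD B0 CA 9E F1 AF AA AF F0 93 8E 81 F1 93 B2 B2 E5 8B BB F1 B9 81 92 CE 8A.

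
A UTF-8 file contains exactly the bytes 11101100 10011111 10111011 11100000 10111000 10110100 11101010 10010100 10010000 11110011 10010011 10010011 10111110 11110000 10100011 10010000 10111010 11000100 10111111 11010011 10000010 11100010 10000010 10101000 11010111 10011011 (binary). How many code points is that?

Byte at offset 0: 0xEC = 11101100 → 3-byte char (#1). Advance 3.
Byte at offset 3: 0xE0 = 11100000 → 3-byte char (#2). Advance 3.
Byte at offset 6: 0xEA = 11101010 → 3-byte char (#3). Advance 3.
Byte at offset 9: 0xF3 = 11110011 → 4-byte char (#4). Advance 4.
Byte at offset 13: 0xF0 = 11110000 → 4-byte char (#5). Advance 4.
Byte at offset 17: 0xC4 = 11000100 → 2-byte char (#6). Advance 2.
Byte at offset 19: 0xD3 = 11010011 → 2-byte char (#7). Advance 2.
Byte at offset 21: 0xE2 = 11100010 → 3-byte char (#8). Advance 3.
Byte at offset 24: 0xD7 = 11010111 → 2-byte char (#9). Advance 2.
Reached end at offset 26 after 9 code points.

9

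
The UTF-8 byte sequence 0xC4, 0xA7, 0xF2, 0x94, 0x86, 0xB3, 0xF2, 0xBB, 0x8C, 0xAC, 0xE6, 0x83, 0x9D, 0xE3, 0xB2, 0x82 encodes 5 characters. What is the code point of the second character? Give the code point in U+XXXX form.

Offset 0: leading byte 0xC4 = 11000100 → 2-byte char #1 = C4 A7.
Offset 2: leading byte 0xF2 = 11110010 → 4-byte char #2 = F2 94 86 B3.
Leading byte 0xF2 = 11110010 matches 11110xxx → 4-byte sequence.
Byte 1: 0xF2 = 11110010, payload 010 (3 bits).
Byte 2: 0x94 = 10010100 (10xxxxxx ✓), payload 010100.
Byte 3: 0x86 = 10000110 (10xxxxxx ✓), payload 000110.
Byte 4: 0xB3 = 10110011 (10xxxxxx ✓), payload 110011.
Concatenate: 010010100000110110011 = 0x941B3 (21 bits → U+941B3).

U+941B3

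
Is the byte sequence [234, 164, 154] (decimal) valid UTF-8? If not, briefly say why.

Leading byte 0xEA = 11101010 → 3-byte form.
Continuation bytes 0xA4=10100100, 0x9A=10011010 all match 10xxxxxx.
Decoded value 0xA91A is ≥ 0x800 (shortest form) and not a surrogate.

valid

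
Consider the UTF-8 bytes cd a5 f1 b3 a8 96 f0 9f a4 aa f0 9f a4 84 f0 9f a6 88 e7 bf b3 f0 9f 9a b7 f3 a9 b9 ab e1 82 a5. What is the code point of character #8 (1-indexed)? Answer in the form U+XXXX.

Offset 0: leading byte 0xCD = 11001101 → 2-byte char #1 = CD A5.
Offset 2: leading byte 0xF1 = 11110001 → 4-byte char #2 = F1 B3 A8 96.
Offset 6: leading byte 0xF0 = 11110000 → 4-byte char #3 = F0 9F A4 AA.
Offset 10: leading byte 0xF0 = 11110000 → 4-byte char #4 = F0 9F A4 84.
Offset 14: leading byte 0xF0 = 11110000 → 4-byte char #5 = F0 9F A6 88.
Offset 18: leading byte 0xE7 = 11100111 → 3-byte char #6 = E7 BF B3.
Offset 21: leading byte 0xF0 = 11110000 → 4-byte char #7 = F0 9F 9A B7.
Offset 25: leading byte 0xF3 = 11110011 → 4-byte char #8 = F3 A9 B9 AB.
Leading byte 0xF3 = 11110011 matches 11110xxx → 4-byte sequence.
Byte 1: 0xF3 = 11110011, payload 011 (3 bits).
Byte 2: 0xA9 = 10101001 (10xxxxxx ✓), payload 101001.
Byte 3: 0xB9 = 10111001 (10xxxxxx ✓), payload 111001.
Byte 4: 0xAB = 10101011 (10xxxxxx ✓), payload 101011.
Concatenate: 011101001111001101011 = 0xE9E6B (21 bits → U+E9E6B).

U+E9E6B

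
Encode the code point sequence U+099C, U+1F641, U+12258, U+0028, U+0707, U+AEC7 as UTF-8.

E0 A6 9C F0 9F 99 81 F0 92 89 98 28 DC 87 EA BB 87

U+099C: 3-byte form → E0 A6 9C.
U+1F641: 4-byte form → F0 9F 99 81.
U+12258: 4-byte form → F0 92 89 98.
U+0028: 1-byte form → 28.
U+0707: 2-byte form → DC 87.
U+AEC7: 3-byte form → EA BB 87.
Concatenated (17 bytes): E0 A6 9C F0 9F 99 81 F0 92 89 98 28 DC 87 EA BB 87.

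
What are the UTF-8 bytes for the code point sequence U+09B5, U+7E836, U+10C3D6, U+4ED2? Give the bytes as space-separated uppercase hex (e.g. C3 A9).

U+09B5: 3-byte form → E0 A6 B5.
U+7E836: 4-byte form → F1 BE A0 B6.
U+10C3D6: 4-byte form → F4 8C 8F 96.
U+4ED2: 3-byte form → E4 BB 92.
Concatenated (14 bytes): E0 A6 B5 F1 BE A0 B6 F4 8C 8F 96 E4 BB 92.

E0 A6 B5 F1 BE A0 B6 F4 8C 8F 96 E4 BB 92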